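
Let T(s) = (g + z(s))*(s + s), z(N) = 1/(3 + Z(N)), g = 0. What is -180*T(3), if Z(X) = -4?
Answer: 1080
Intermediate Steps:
z(N) = -1 (z(N) = 1/(3 - 4) = 1/(-1) = -1)
T(s) = -2*s (T(s) = (0 - 1)*(s + s) = -2*s)
-180*T(3) = -(-360)*3 = -180*(-6) = 1080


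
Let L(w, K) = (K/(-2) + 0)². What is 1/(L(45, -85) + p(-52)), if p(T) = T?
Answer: 4/7017 ≈ 0.00057004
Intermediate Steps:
L(w, K) = K²/4 (L(w, K) = (K*(-½) + 0)² = (-K/2 + 0)² = (-K/2)² = K²/4)
1/(L(45, -85) + p(-52)) = 1/((¼)*(-85)² - 52) = 1/((¼)*7225 - 52) = 1/(7225/4 - 52) = 1/(7017/4) = 4/7017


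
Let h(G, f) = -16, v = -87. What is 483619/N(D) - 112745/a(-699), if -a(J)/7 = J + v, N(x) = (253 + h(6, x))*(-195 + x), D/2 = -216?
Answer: -6471555331/272530566 ≈ -23.746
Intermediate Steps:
D = -432 (D = 2*(-216) = -432)
N(x) = -46215 + 237*x (N(x) = (253 - 16)*(-195 + x) = 237*(-195 + x) = -46215 + 237*x)
a(J) = 609 - 7*J (a(J) = -7*(J - 87) = -7*(-87 + J) = 609 - 7*J)
483619/N(D) - 112745/a(-699) = 483619/(-46215 + 237*(-432)) - 112745/(609 - 7*(-699)) = 483619/(-46215 - 102384) - 112745/(609 + 4893) = 483619/(-148599) - 112745/5502 = 483619*(-1/148599) - 112745*1/5502 = -483619/148599 - 112745/5502 = -6471555331/272530566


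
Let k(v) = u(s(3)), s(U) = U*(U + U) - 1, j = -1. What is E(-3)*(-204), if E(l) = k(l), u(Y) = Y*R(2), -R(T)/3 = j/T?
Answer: -5202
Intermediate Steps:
s(U) = -1 + 2*U**2 (s(U) = U*(2*U) - 1 = 2*U**2 - 1 = -1 + 2*U**2)
R(T) = 3/T (R(T) = -(-3)/T = 3/T)
u(Y) = 3*Y/2 (u(Y) = Y*(3/2) = 3*Y/2)
k(v) = 51/2 (k(v) = 3*(-1 + 2*3**2)/2 = 3*(-1 + 2*9)/2 = 3*(-1 + 18)/2 = (3/2)*17 = 51/2)
E(l) = 51/2
E(-3)*(-204) = (51/2)*(-204) = -5202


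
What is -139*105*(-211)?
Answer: 3079545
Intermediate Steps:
-139*105*(-211) = -14595*(-211) = 3079545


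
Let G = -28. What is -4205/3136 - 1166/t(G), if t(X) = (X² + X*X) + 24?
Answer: -1293867/624064 ≈ -2.0733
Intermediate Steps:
t(X) = 24 + 2*X² (t(X) = (X² + X²) + 24 = 2*X² + 24 = 24 + 2*X²)
-4205/3136 - 1166/t(G) = -4205/3136 - 1166/(24 + 2*(-28)²) = -4205*1/3136 - 1166/(24 + 2*784) = -4205/3136 - 1166/(24 + 1568) = -4205/3136 - 1166/1592 = -4205/3136 - 1166*1/1592 = -4205/3136 - 583/796 = -1293867/624064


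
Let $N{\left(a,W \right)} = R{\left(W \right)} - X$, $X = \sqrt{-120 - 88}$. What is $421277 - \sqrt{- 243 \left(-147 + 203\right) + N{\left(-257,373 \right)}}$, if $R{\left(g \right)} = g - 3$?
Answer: $421277 - \sqrt{-13238 - 4 i \sqrt{13}} \approx 4.2128 \cdot 10^{5} + 115.06 i$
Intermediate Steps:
$R{\left(g \right)} = -3 + g$
$X = 4 i \sqrt{13}$ ($X = \sqrt{-208} = 4 i \sqrt{13} \approx 14.422 i$)
$N{\left(a,W \right)} = -3 + W - 4 i \sqrt{13}$ ($N{\left(a,W \right)} = \left(-3 + W\right) - 4 i \sqrt{13} = -3 + W - 4 i \sqrt{13}$)
$421277 - \sqrt{- 243 \left(-147 + 203\right) + N{\left(-257,373 \right)}} = 421277 - \sqrt{- 243 \left(-147 + 203\right) - \left(-370 + 4 i \sqrt{13}\right)} = 421277 - \sqrt{\left(-243\right) 56 + \left(370 - 4 i \sqrt{13}\right)} = 421277 - \sqrt{-13608 + \left(370 - 4 i \sqrt{13}\right)} = 421277 - \sqrt{-13238 - 4 i \sqrt{13}}$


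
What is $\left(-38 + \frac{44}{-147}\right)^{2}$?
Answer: $\frac{31696900}{21609} \approx 1466.8$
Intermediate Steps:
$\left(-38 + \frac{44}{-147}\right)^{2} = \left(-38 + 44 \left(- \frac{1}{147}\right)\right)^{2} = \left(-38 - \frac{44}{147}\right)^{2} = \left(- \frac{5630}{147}\right)^{2} = \frac{31696900}{21609}$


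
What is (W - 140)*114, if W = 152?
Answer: 1368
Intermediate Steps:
(W - 140)*114 = (152 - 140)*114 = 12*114 = 1368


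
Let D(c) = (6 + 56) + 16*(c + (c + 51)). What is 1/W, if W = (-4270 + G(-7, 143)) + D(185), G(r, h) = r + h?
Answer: 1/2664 ≈ 0.00037538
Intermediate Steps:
D(c) = 878 + 32*c (D(c) = 62 + 16*(c + (51 + c)) = 62 + 16*(51 + 2*c) = 62 + (816 + 32*c) = 878 + 32*c)
G(r, h) = h + r
W = 2664 (W = (-4270 + (143 - 7)) + (878 + 32*185) = (-4270 + 136) + (878 + 5920) = -4134 + 6798 = 2664)
1/W = 1/2664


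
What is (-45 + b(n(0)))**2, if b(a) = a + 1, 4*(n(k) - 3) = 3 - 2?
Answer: 26569/16 ≈ 1660.6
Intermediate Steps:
n(k) = 13/4 (n(k) = 3 + (3 - 2)/4 = 3 + (1/4)*1 = 3 + 1/4 = 13/4)
b(a) = 1 + a
(-45 + b(n(0)))**2 = (-45 + (1 + 13/4))**2 = (-45 + 17/4)**2 = (-163/4)**2 = 26569/16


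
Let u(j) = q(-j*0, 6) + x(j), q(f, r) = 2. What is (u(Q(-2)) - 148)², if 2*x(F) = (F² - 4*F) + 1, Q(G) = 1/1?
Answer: 21609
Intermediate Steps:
Q(G) = 1
x(F) = ½ + F²/2 - 2*F (x(F) = ((F² - 4*F) + 1)/2 = (1 + F² - 4*F)/2 = ½ + F²/2 - 2*F)
u(j) = 5/2 + j²/2 - 2*j (u(j) = 2 + (½ + j²/2 - 2*j) = 5/2 + j²/2 - 2*j)
(u(Q(-2)) - 148)² = ((5/2 + (½)*1² - 2*1) - 148)² = ((5/2 + (½)*1 - 2) - 148)² = ((5/2 + ½ - 2) - 148)² = (1 - 148)² = (-147)² = 21609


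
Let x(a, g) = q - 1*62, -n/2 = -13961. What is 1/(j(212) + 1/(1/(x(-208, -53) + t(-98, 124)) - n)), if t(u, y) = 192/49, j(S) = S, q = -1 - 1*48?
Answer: 146506783/31059432749 ≈ 0.0047170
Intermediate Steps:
q = -49 (q = -1 - 48 = -49)
n = 27922 (n = -2*(-13961) = 27922)
x(a, g) = -111 (x(a, g) = -49 - 1*62 = -49 - 62 = -111)
t(u, y) = 192/49 (t(u, y) = 192*(1/49) = 192/49)
1/(j(212) + 1/(1/(x(-208, -53) + t(-98, 124)) - n)) = 1/(212 + 1/(1/(-111 + 192/49) - 1*27922)) = 1/(212 + 1/(1/(-5247/49) - 27922)) = 1/(212 + 1/(-49/5247 - 27922)) = 1/(212 + 1/(-146506783/5247)) = 1/(212 - 5247/146506783) = 1/(31059432749/146506783) = 146506783/31059432749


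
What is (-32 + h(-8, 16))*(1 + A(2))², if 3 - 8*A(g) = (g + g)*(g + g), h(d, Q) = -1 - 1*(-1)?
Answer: -25/2 ≈ -12.500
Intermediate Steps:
h(d, Q) = 0 (h(d, Q) = -1 + 1 = 0)
A(g) = 3/8 - g²/2 (A(g) = 3/8 - (g + g)*(g + g)/8 = 3/8 - 2*g*2*g/8 = 3/8 - g²/2)
(-32 + h(-8, 16))*(1 + A(2))² = (-32 + 0)*(1 + (3/8 - ½*2²))² = -32*(1 + (3/8 - ½*4))² = -32*(1 + (3/8 - 2))² = -32*(1 - 13/8)² = -32*(-5/8)² = -32*25/64 = -25/2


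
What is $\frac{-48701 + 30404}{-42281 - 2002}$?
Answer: $\frac{6099}{14761} \approx 0.41318$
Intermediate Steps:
$\frac{-48701 + 30404}{-42281 - 2002} = - \frac{18297}{-42281 - 2002} = - \frac{18297}{-44283} = \left(-18297\right) \left(- \frac{1}{44283}\right) = \frac{6099}{14761}$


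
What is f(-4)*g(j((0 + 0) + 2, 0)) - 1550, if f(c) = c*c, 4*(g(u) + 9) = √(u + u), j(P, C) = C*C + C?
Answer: -1694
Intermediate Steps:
j(P, C) = C + C² (j(P, C) = C² + C = C + C²)
g(u) = -9 + √2*√u/4 (g(u) = -9 + √(u + u)/4 = -9 + √(2*u)/4 = -9 + (√2*√u)/4 = -9 + √2*√u/4)
f(c) = c²
f(-4)*g(j((0 + 0) + 2, 0)) - 1550 = (-4)²*(-9 + √2*√(0*(1 + 0))/4) - 1550 = 16*(-9 + √2*√(0*1)/4) - 1550 = 16*(-9 + √2*√0/4) - 1550 = 16*(-9 + (¼)*√2*0) - 1550 = 16*(-9 + 0) - 1550 = 16*(-9) - 1550 = -144 - 1550 = -1694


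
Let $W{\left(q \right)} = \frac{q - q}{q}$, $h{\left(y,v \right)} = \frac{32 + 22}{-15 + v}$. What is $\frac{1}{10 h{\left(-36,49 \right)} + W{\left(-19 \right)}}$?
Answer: $\frac{17}{270} \approx 0.062963$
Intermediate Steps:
$h{\left(y,v \right)} = \frac{54}{-15 + v}$
$W{\left(q \right)} = 0$ ($W{\left(q \right)} = \frac{0}{q} = 0$)
$\frac{1}{10 h{\left(-36,49 \right)} + W{\left(-19 \right)}} = \frac{1}{10 \frac{54}{-15 + 49} + 0} = \frac{1}{10 \cdot \frac{54}{34} + 0} = \frac{1}{10 \cdot 54 \cdot \frac{1}{34} + 0} = \frac{1}{10 \cdot \frac{27}{17} + 0} = \frac{1}{\frac{270}{17} + 0} = \frac{1}{\frac{270}{17}} = \frac{17}{270}$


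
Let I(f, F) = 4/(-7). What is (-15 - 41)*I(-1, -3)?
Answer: 32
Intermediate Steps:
I(f, F) = -4/7 (I(f, F) = 4*(-1/7) = -4/7)
(-15 - 41)*I(-1, -3) = (-15 - 41)*(-4/7) = -56*(-4/7) = 32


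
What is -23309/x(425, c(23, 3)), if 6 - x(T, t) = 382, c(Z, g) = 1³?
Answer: 23309/376 ≈ 61.992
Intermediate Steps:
c(Z, g) = 1
x(T, t) = -376 (x(T, t) = 6 - 1*382 = 6 - 382 = -376)
-23309/x(425, c(23, 3)) = -23309/(-376) = -23309*(-1/376) = 23309/376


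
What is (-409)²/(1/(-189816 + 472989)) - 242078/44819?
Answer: 2123051944609969/44819 ≈ 4.7369e+10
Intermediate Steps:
(-409)²/(1/(-189816 + 472989)) - 242078/44819 = 167281/(1/283173) - 242078*1/44819 = 167281/(1/283173) - 242078/44819 = 167281*283173 - 242078/44819 = 47369462613 - 242078/44819 = 2123051944609969/44819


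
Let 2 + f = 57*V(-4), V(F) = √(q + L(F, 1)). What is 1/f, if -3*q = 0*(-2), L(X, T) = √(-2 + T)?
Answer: -8/10556017 - 6498*I/10556017 - 228*√I/10556017 - 185193*I*√I/10556017 ≈ 0.012389 - 0.013036*I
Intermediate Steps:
q = 0 (q = -0*(-2) = -⅓*0 = 0)
V(F) = √I (V(F) = √(0 + √(-2 + 1)) = √(0 + √(-1)) = √(0 + I) = √I)
f = -2 + 57*√I ≈ 38.305 + 40.305*I
1/f = 1/(-2 + 57*√I)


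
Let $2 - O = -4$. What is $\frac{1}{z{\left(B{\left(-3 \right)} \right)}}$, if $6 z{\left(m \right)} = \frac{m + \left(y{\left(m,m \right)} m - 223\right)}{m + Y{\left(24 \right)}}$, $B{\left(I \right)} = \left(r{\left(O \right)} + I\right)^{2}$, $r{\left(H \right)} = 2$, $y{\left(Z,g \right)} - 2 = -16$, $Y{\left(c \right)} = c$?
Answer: $- \frac{75}{118} \approx -0.63559$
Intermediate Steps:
$O = 6$ ($O = 2 - -4 = 2 + 4 = 6$)
$y{\left(Z,g \right)} = -14$ ($y{\left(Z,g \right)} = 2 - 16 = -14$)
$B{\left(I \right)} = \left(2 + I\right)^{2}$
$z{\left(m \right)} = \frac{-223 - 13 m}{6 \left(24 + m\right)}$ ($z{\left(m \right)} = \frac{\left(m - \left(223 + 14 m\right)\right) \frac{1}{m + 24}}{6} = \frac{\left(m - \left(223 + 14 m\right)\right) \frac{1}{24 + m}}{6} = \frac{\left(-223 - 13 m\right) \frac{1}{24 + m}}{6} = \frac{\frac{1}{24 + m} \left(-223 - 13 m\right)}{6} = \frac{-223 - 13 m}{6 \left(24 + m\right)}$)
$\frac{1}{z{\left(B{\left(-3 \right)} \right)}} = \frac{1}{\frac{1}{6} \frac{1}{24 + \left(2 - 3\right)^{2}} \left(-223 - 13 \left(2 - 3\right)^{2}\right)} = \frac{1}{\frac{1}{6} \frac{1}{24 + \left(-1\right)^{2}} \left(-223 - 13 \left(-1\right)^{2}\right)} = \frac{1}{\frac{1}{6} \frac{1}{24 + 1} \left(-223 - 13\right)} = \frac{1}{\frac{1}{6} \cdot \frac{1}{25} \left(-223 - 13\right)} = \frac{1}{\frac{1}{6} \cdot \frac{1}{25} \left(-236\right)} = \frac{1}{- \frac{118}{75}} = - \frac{75}{118}$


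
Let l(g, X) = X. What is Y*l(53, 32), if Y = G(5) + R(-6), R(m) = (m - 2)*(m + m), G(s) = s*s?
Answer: 3872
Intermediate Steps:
G(s) = s²
R(m) = 2*m*(-2 + m) (R(m) = (-2 + m)*(2*m) = 2*m*(-2 + m))
Y = 121 (Y = 5² + 2*(-6)*(-2 - 6) = 25 + 2*(-6)*(-8) = 25 + 96 = 121)
Y*l(53, 32) = 121*32 = 3872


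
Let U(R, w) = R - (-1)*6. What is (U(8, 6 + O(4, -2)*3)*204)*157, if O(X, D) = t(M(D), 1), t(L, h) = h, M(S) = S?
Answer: 448392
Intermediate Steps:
O(X, D) = 1
U(R, w) = 6 + R (U(R, w) = R - 1*(-6) = R + 6 = 6 + R)
(U(8, 6 + O(4, -2)*3)*204)*157 = ((6 + 8)*204)*157 = (14*204)*157 = 2856*157 = 448392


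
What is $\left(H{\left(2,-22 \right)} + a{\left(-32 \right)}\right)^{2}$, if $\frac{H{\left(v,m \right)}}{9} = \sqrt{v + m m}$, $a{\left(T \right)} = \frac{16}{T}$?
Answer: $\frac{157465}{4} - 81 \sqrt{6} \approx 39168.0$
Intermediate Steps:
$H{\left(v,m \right)} = 9 \sqrt{v + m^{2}}$ ($H{\left(v,m \right)} = 9 \sqrt{v + m m} = 9 \sqrt{v + m^{2}}$)
$\left(H{\left(2,-22 \right)} + a{\left(-32 \right)}\right)^{2} = \left(9 \sqrt{2 + \left(-22\right)^{2}} + \frac{16}{-32}\right)^{2} = \left(9 \sqrt{2 + 484} + 16 \left(- \frac{1}{32}\right)\right)^{2} = \left(9 \sqrt{486} - \frac{1}{2}\right)^{2} = \left(9 \cdot 9 \sqrt{6} - \frac{1}{2}\right)^{2} = \left(81 \sqrt{6} - \frac{1}{2}\right)^{2} = \left(- \frac{1}{2} + 81 \sqrt{6}\right)^{2}$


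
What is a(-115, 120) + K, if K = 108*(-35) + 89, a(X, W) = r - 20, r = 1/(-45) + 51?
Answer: -164701/45 ≈ -3660.0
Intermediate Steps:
r = 2294/45 (r = -1/45 + 51 = 2294/45 ≈ 50.978)
a(X, W) = 1394/45 (a(X, W) = 2294/45 - 20 = 1394/45)
K = -3691 (K = -3780 + 89 = -3691)
a(-115, 120) + K = 1394/45 - 3691 = -164701/45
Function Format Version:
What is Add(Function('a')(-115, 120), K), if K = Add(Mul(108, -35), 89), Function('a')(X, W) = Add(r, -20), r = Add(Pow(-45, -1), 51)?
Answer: Rational(-164701, 45) ≈ -3660.0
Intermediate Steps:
r = Rational(2294, 45) (r = Add(Rational(-1, 45), 51) = Rational(2294, 45) ≈ 50.978)
Function('a')(X, W) = Rational(1394, 45) (Function('a')(X, W) = Add(Rational(2294, 45), -20) = Rational(1394, 45))
K = -3691 (K = Add(-3780, 89) = -3691)
Add(Function('a')(-115, 120), K) = Add(Rational(1394, 45), -3691) = Rational(-164701, 45)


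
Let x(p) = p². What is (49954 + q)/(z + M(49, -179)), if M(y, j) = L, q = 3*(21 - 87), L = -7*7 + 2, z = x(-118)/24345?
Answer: -1211309820/1130291 ≈ -1071.7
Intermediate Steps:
z = 13924/24345 (z = (-118)²/24345 = 13924*(1/24345) = 13924/24345 ≈ 0.57195)
L = -47 (L = -49 + 2 = -47)
q = -198 (q = 3*(-66) = -198)
M(y, j) = -47
(49954 + q)/(z + M(49, -179)) = (49954 - 198)/(13924/24345 - 47) = 49756/(-1130291/24345) = 49756*(-24345/1130291) = -1211309820/1130291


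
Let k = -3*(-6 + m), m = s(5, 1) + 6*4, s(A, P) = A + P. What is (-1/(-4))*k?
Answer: -18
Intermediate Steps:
m = 30 (m = (5 + 1) + 6*4 = 6 + 24 = 30)
k = -72 (k = -3*(-6 + 30) = -3*24 = -72)
(-1/(-4))*k = -1/(-4)*(-72) = -1*(-1/4)*(-72) = (1/4)*(-72) = -18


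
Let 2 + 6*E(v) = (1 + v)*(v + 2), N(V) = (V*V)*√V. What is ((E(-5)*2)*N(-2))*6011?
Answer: 240440*I*√2/3 ≈ 1.1334e+5*I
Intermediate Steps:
N(V) = V^(5/2) (N(V) = V²*√V = V^(5/2))
E(v) = -⅓ + (1 + v)*(2 + v)/6 (E(v) = -⅓ + ((1 + v)*(v + 2))/6 = -⅓ + ((1 + v)*(2 + v))/6 = -⅓ + (1 + v)*(2 + v)/6)
((E(-5)*2)*N(-2))*6011 = ((((⅙)*(-5)*(3 - 5))*2)*(-2)^(5/2))*6011 = ((((⅙)*(-5)*(-2))*2)*(4*I*√2))*6011 = (((5/3)*2)*(4*I*√2))*6011 = (10*(4*I*√2)/3)*6011 = (40*I*√2/3)*6011 = 240440*I*√2/3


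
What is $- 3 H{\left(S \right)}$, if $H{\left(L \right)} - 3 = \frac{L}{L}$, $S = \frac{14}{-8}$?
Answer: $-12$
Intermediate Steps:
$S = - \frac{7}{4}$ ($S = 14 \left(- \frac{1}{8}\right) = - \frac{7}{4} \approx -1.75$)
$H{\left(L \right)} = 4$ ($H{\left(L \right)} = 3 + \frac{L}{L} = 3 + 1 = 4$)
$- 3 H{\left(S \right)} = \left(-3\right) 4 = -12$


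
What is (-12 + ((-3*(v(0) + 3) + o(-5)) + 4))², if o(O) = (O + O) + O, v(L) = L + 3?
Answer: 1681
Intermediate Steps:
v(L) = 3 + L
o(O) = 3*O (o(O) = 2*O + O = 3*O)
(-12 + ((-3*(v(0) + 3) + o(-5)) + 4))² = (-12 + ((-3*((3 + 0) + 3) + 3*(-5)) + 4))² = (-12 + ((-3*(3 + 3) - 15) + 4))² = (-12 + ((-3*6 - 15) + 4))² = (-12 + ((-18 - 15) + 4))² = (-12 + (-33 + 4))² = (-12 - 29)² = (-41)² = 1681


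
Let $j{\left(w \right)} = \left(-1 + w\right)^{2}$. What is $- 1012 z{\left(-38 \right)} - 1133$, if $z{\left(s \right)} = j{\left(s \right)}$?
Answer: $-1540385$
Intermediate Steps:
$z{\left(s \right)} = \left(-1 + s\right)^{2}$
$- 1012 z{\left(-38 \right)} - 1133 = - 1012 \left(-1 - 38\right)^{2} - 1133 = - 1012 \left(-39\right)^{2} - 1133 = \left(-1012\right) 1521 - 1133 = -1539252 - 1133 = -1540385$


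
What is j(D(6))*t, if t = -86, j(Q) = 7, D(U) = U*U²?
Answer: -602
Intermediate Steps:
D(U) = U³
j(D(6))*t = 7*(-86) = -602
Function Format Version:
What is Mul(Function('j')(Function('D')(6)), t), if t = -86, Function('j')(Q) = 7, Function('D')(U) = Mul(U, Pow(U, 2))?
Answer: -602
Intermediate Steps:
Function('D')(U) = Pow(U, 3)
Mul(Function('j')(Function('D')(6)), t) = Mul(7, -86) = -602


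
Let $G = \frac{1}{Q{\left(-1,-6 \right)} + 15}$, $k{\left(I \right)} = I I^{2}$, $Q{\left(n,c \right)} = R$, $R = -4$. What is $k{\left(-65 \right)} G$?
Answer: $- \frac{274625}{11} \approx -24966.0$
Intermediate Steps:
$Q{\left(n,c \right)} = -4$
$k{\left(I \right)} = I^{3}$
$G = \frac{1}{11}$ ($G = \frac{1}{-4 + 15} = \frac{1}{11} \approx 0.090909$)
$k{\left(-65 \right)} G = \left(-65\right)^{3} \cdot \frac{1}{11} = \left(-274625\right) \frac{1}{11} = - \frac{274625}{11}$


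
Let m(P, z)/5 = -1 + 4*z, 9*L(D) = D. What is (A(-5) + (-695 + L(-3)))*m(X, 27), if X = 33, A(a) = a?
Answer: -1124035/3 ≈ -3.7468e+5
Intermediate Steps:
L(D) = D/9
m(P, z) = -5 + 20*z (m(P, z) = 5*(-1 + 4*z) = -5 + 20*z)
(A(-5) + (-695 + L(-3)))*m(X, 27) = (-5 + (-695 + (⅑)*(-3)))*(-5 + 20*27) = (-5 + (-695 - ⅓))*(-5 + 540) = (-5 - 2086/3)*535 = -2101/3*535 = -1124035/3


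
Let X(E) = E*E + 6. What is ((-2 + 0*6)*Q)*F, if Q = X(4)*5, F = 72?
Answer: -15840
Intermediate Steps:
X(E) = 6 + E² (X(E) = E² + 6 = 6 + E²)
Q = 110 (Q = (6 + 4²)*5 = (6 + 16)*5 = 22*5 = 110)
((-2 + 0*6)*Q)*F = ((-2 + 0*6)*110)*72 = ((-2 + 0)*110)*72 = -2*110*72 = -220*72 = -15840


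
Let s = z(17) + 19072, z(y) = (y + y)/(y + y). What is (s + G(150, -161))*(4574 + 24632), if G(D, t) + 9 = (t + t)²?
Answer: 3584978088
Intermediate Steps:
z(y) = 1 (z(y) = (2*y)/((2*y)) = (2*y)*(1/(2*y)) = 1)
G(D, t) = -9 + 4*t² (G(D, t) = -9 + (t + t)² = -9 + (2*t)² = -9 + 4*t²)
s = 19073 (s = 1 + 19072 = 19073)
(s + G(150, -161))*(4574 + 24632) = (19073 + (-9 + 4*(-161)²))*(4574 + 24632) = (19073 + (-9 + 4*25921))*29206 = (19073 + (-9 + 103684))*29206 = (19073 + 103675)*29206 = 122748*29206 = 3584978088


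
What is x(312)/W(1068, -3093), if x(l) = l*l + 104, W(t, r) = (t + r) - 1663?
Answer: -12181/461 ≈ -26.423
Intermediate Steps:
W(t, r) = -1663 + r + t (W(t, r) = (r + t) - 1663 = -1663 + r + t)
x(l) = 104 + l² (x(l) = l² + 104 = 104 + l²)
x(312)/W(1068, -3093) = (104 + 312²)/(-1663 - 3093 + 1068) = (104 + 97344)/(-3688) = 97448*(-1/3688) = -12181/461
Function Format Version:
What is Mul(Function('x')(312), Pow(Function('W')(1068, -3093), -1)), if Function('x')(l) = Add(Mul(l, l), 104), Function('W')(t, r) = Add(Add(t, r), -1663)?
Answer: Rational(-12181, 461) ≈ -26.423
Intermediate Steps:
Function('W')(t, r) = Add(-1663, r, t) (Function('W')(t, r) = Add(Add(r, t), -1663) = Add(-1663, r, t))
Function('x')(l) = Add(104, Pow(l, 2)) (Function('x')(l) = Add(Pow(l, 2), 104) = Add(104, Pow(l, 2)))
Mul(Function('x')(312), Pow(Function('W')(1068, -3093), -1)) = Mul(Add(104, Pow(312, 2)), Pow(Add(-1663, -3093, 1068), -1)) = Mul(Add(104, 97344), Pow(-3688, -1)) = Mul(97448, Rational(-1, 3688)) = Rational(-12181, 461)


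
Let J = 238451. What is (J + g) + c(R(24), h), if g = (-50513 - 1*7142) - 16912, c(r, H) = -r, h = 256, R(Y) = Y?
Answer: 163860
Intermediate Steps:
g = -74567 (g = (-50513 - 7142) - 16912 = -57655 - 16912 = -74567)
(J + g) + c(R(24), h) = (238451 - 74567) - 1*24 = 163884 - 24 = 163860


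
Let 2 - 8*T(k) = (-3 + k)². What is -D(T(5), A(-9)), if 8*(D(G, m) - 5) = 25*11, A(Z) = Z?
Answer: -315/8 ≈ -39.375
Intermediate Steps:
T(k) = ¼ - (-3 + k)²/8
D(G, m) = 315/8 (D(G, m) = 5 + (25*11)/8 = 5 + (⅛)*275 = 5 + 275/8 = 315/8)
-D(T(5), A(-9)) = -1*315/8 = -315/8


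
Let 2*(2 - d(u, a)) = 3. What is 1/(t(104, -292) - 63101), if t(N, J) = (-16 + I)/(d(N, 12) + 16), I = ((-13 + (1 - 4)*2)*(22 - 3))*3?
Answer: -33/2084531 ≈ -1.5831e-5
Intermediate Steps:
d(u, a) = ½ (d(u, a) = 2 - ½*3 = 2 - 3/2 = ½)
I = -1083 (I = ((-13 - 3*2)*19)*3 = ((-13 - 6)*19)*3 = -19*19*3 = -361*3 = -1083)
t(N, J) = -2198/33 (t(N, J) = (-16 - 1083)/(½ + 16) = -1099/33/2 = -1099*2/33 = -2198/33)
1/(t(104, -292) - 63101) = 1/(-2198/33 - 63101) = 1/(-2084531/33) = -33/2084531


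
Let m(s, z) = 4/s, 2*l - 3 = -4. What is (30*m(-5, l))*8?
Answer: -192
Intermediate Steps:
l = -½ (l = 3/2 + (½)*(-4) = 3/2 - 2 = -½ ≈ -0.50000)
(30*m(-5, l))*8 = (30*(4/(-5)))*8 = (30*(4*(-⅕)))*8 = (30*(-⅘))*8 = -24*8 = -192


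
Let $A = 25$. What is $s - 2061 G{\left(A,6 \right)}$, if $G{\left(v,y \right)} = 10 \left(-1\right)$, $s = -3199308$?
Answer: $-3178698$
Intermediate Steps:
$G{\left(v,y \right)} = -10$
$s - 2061 G{\left(A,6 \right)} = -3199308 - -20610 = -3199308 + 20610 = -3178698$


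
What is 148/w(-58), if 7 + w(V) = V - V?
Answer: -148/7 ≈ -21.143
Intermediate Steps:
w(V) = -7 (w(V) = -7 + (V - V) = -7 + 0 = -7)
148/w(-58) = 148/(-7) = 148*(-⅐) = -148/7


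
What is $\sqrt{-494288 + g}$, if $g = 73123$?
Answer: $i \sqrt{421165} \approx 648.97 i$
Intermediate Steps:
$\sqrt{-494288 + g} = \sqrt{-494288 + 73123} = \sqrt{-421165} = i \sqrt{421165}$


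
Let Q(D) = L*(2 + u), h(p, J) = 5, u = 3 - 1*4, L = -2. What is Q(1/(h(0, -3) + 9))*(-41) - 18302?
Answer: -18220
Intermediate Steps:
u = -1 (u = 3 - 4 = -1)
Q(D) = -2 (Q(D) = -2*(2 - 1) = -2*1 = -2)
Q(1/(h(0, -3) + 9))*(-41) - 18302 = -2*(-41) - 18302 = 82 - 18302 = -18220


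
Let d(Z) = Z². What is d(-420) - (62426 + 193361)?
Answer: -79387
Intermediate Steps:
d(-420) - (62426 + 193361) = (-420)² - (62426 + 193361) = 176400 - 1*255787 = 176400 - 255787 = -79387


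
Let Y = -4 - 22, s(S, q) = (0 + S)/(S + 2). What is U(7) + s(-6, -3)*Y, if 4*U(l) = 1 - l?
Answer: -81/2 ≈ -40.500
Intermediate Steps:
s(S, q) = S/(2 + S)
Y = -26
U(l) = ¼ - l/4 (U(l) = (1 - l)/4 = ¼ - l/4)
U(7) + s(-6, -3)*Y = (¼ - ¼*7) - 6/(2 - 6)*(-26) = (¼ - 7/4) - 6/(-4)*(-26) = -3/2 - 6*(-¼)*(-26) = -3/2 + (3/2)*(-26) = -3/2 - 39 = -81/2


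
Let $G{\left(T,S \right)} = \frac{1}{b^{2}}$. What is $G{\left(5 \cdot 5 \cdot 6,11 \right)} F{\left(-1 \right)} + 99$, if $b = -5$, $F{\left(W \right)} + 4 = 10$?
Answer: $\frac{2481}{25} \approx 99.24$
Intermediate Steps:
$F{\left(W \right)} = 6$ ($F{\left(W \right)} = -4 + 10 = 6$)
$G{\left(T,S \right)} = \frac{1}{25}$ ($G{\left(T,S \right)} = \frac{1}{\left(-5\right)^{2}} = \frac{1}{25}$)
$G{\left(5 \cdot 5 \cdot 6,11 \right)} F{\left(-1 \right)} + 99 = \frac{1}{25} \cdot 6 + 99 = \frac{6}{25} + 99 = \frac{2481}{25}$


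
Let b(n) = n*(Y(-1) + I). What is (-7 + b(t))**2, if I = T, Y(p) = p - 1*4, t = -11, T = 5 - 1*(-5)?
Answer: 3844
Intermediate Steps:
T = 10 (T = 5 + 5 = 10)
Y(p) = -4 + p (Y(p) = p - 4 = -4 + p)
I = 10
b(n) = 5*n (b(n) = n*((-4 - 1) + 10) = n*(-5 + 10) = n*5 = 5*n)
(-7 + b(t))**2 = (-7 + 5*(-11))**2 = (-7 - 55)**2 = (-62)**2 = 3844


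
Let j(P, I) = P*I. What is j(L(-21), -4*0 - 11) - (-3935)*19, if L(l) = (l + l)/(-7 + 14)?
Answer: 74831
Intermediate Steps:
L(l) = 2*l/7 (L(l) = (2*l)/7 = (2*l)*(⅐) = 2*l/7)
j(P, I) = I*P
j(L(-21), -4*0 - 11) - (-3935)*19 = (-4*0 - 11)*((2/7)*(-21)) - (-3935)*19 = (0 - 11)*(-6) - 1*(-74765) = -11*(-6) + 74765 = 66 + 74765 = 74831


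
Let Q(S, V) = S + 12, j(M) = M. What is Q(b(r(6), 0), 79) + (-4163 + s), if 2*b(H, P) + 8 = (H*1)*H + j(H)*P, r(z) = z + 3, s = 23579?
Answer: 38929/2 ≈ 19465.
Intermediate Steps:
r(z) = 3 + z
b(H, P) = -4 + H²/2 + H*P/2 (b(H, P) = -4 + ((H*1)*H + H*P)/2 = -4 + (H*H + H*P)/2 = -4 + (H² + H*P)/2 = -4 + (H²/2 + H*P/2) = -4 + H²/2 + H*P/2)
Q(S, V) = 12 + S
Q(b(r(6), 0), 79) + (-4163 + s) = (12 + (-4 + (3 + 6)²/2 + (½)*(3 + 6)*0)) + (-4163 + 23579) = (12 + (-4 + (½)*9² + (½)*9*0)) + 19416 = (12 + (-4 + (½)*81 + 0)) + 19416 = (12 + (-4 + 81/2 + 0)) + 19416 = (12 + 73/2) + 19416 = 97/2 + 19416 = 38929/2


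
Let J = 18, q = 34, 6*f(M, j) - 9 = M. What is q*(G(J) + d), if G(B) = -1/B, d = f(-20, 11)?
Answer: -578/9 ≈ -64.222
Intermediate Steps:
f(M, j) = 3/2 + M/6
d = -11/6 (d = 3/2 + (⅙)*(-20) = 3/2 - 10/3 = -11/6 ≈ -1.8333)
q*(G(J) + d) = 34*(-1/18 - 11/6) = 34*(-17/9) = -578/9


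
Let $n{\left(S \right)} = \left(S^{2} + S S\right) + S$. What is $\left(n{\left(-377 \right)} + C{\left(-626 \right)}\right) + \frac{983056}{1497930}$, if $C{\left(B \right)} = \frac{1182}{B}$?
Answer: $\frac{66548811290594}{234426045} \approx 2.8388 \cdot 10^{5}$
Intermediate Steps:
$n{\left(S \right)} = S + 2 S^{2}$ ($n{\left(S \right)} = \left(S^{2} + S^{2}\right) + S = 2 S^{2} + S = S + 2 S^{2}$)
$\left(n{\left(-377 \right)} + C{\left(-626 \right)}\right) + \frac{983056}{1497930} = \left(- 377 \left(1 + 2 \left(-377\right)\right) + \frac{1182}{-626}\right) + \frac{983056}{1497930} = \left(- 377 \left(1 - 754\right) + 1182 \left(- \frac{1}{626}\right)\right) + 983056 \cdot \frac{1}{1497930} = \left(\left(-377\right) \left(-753\right) - \frac{591}{313}\right) + \frac{491528}{748965} = \left(283881 - \frac{591}{313}\right) + \frac{491528}{748965} = \frac{88854162}{313} + \frac{491528}{748965} = \frac{66548811290594}{234426045}$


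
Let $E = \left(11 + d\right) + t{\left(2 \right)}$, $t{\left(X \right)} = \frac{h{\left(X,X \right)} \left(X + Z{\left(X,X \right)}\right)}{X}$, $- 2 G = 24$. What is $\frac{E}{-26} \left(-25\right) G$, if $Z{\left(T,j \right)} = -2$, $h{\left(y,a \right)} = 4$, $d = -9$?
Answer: $- \frac{300}{13} \approx -23.077$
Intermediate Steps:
$G = -12$ ($G = \left(- \frac{1}{2}\right) 24 = -12$)
$t{\left(X \right)} = \frac{-8 + 4 X}{X}$ ($t{\left(X \right)} = \frac{4 \left(X - 2\right)}{X} = \frac{4 \left(-2 + X\right)}{X} = \frac{-8 + 4 X}{X}$)
$E = 2$ ($E = \left(11 - 9\right) + \left(4 - \frac{8}{2}\right) = 2 + \left(4 - 4\right) = 2 + 0 = 2$)
$\frac{E}{-26} \left(-25\right) G = \frac{2}{-26} \left(-25\right) \left(-12\right) = 2 \left(- \frac{1}{26}\right) \left(-25\right) \left(-12\right) = \left(- \frac{1}{13}\right) \left(-25\right) \left(-12\right) = \frac{25}{13} \left(-12\right) = - \frac{300}{13}$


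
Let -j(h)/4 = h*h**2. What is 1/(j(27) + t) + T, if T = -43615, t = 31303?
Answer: -2068615836/47429 ≈ -43615.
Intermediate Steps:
j(h) = -4*h**3 (j(h) = -4*h*h**2 = -4*h**3)
1/(j(27) + t) + T = 1/(-4*27**3 + 31303) - 43615 = 1/(-4*19683 + 31303) - 43615 = 1/(-78732 + 31303) - 43615 = 1/(-47429) - 43615 = -1/47429 - 43615 = -2068615836/47429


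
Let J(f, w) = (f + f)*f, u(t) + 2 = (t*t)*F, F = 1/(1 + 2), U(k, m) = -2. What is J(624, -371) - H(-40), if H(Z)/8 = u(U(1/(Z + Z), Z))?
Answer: 2336272/3 ≈ 7.7876e+5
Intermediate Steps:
F = ⅓ (F = 1/3 = ⅓ ≈ 0.33333)
u(t) = -2 + t²/3 (u(t) = -2 + (t*t)*(⅓) = -2 + t²*(⅓) = -2 + t²/3)
H(Z) = -16/3 (H(Z) = 8*(-2 + (⅓)*(-2)²) = 8*(-2 + (⅓)*4) = 8*(-2 + 4/3) = 8*(-⅔) = -16/3)
J(f, w) = 2*f² (J(f, w) = (2*f)*f = 2*f²)
J(624, -371) - H(-40) = 2*624² - 1*(-16/3) = 2*389376 + 16/3 = 778752 + 16/3 = 2336272/3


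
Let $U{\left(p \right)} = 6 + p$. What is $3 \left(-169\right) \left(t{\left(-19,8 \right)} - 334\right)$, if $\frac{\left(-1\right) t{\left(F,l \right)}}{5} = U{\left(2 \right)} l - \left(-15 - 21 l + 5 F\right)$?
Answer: $1036308$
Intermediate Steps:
$t{\left(F,l \right)} = -75 - 145 l + 25 F$ ($t{\left(F,l \right)} = - 5 \left(\left(6 + 2\right) l - \left(-15 - 21 l + 5 F\right)\right) = - 5 \left(8 l + \left(15 - 5 F + 21 l\right)\right) = - 5 \left(15 - 5 F + 29 l\right) = -75 - 145 l + 25 F$)
$3 \left(-169\right) \left(t{\left(-19,8 \right)} - 334\right) = 3 \left(-169\right) \left(\left(-75 - 1160 + 25 \left(-19\right)\right) - 334\right) = - 507 \left(\left(-75 - 1160 - 475\right) - 334\right) = - 507 \left(-1710 - 334\right) = \left(-507\right) \left(-2044\right) = 1036308$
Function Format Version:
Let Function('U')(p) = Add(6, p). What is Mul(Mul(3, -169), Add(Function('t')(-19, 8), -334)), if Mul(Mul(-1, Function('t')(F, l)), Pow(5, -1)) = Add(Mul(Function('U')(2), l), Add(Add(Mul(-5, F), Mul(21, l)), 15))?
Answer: 1036308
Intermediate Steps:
Function('t')(F, l) = Add(-75, Mul(-145, l), Mul(25, F)) (Function('t')(F, l) = Mul(-5, Add(Mul(Add(6, 2), l), Add(Add(Mul(-5, F), Mul(21, l)), 15))) = Mul(-5, Add(Mul(8, l), Add(15, Mul(-5, F), Mul(21, l)))) = Mul(-5, Add(15, Mul(-5, F), Mul(29, l))) = Add(-75, Mul(-145, l), Mul(25, F)))
Mul(Mul(3, -169), Add(Function('t')(-19, 8), -334)) = Mul(Mul(3, -169), Add(Add(-75, Mul(-145, 8), Mul(25, -19)), -334)) = Mul(-507, Add(Add(-75, -1160, -475), -334)) = Mul(-507, Add(-1710, -334)) = Mul(-507, -2044) = 1036308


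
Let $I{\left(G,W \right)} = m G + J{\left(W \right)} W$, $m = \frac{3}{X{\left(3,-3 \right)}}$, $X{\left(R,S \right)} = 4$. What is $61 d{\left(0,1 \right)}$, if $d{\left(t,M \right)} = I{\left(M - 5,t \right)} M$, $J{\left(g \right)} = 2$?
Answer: $-183$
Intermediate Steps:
$m = \frac{3}{4} \approx 0.75$
$I{\left(G,W \right)} = 2 W + \frac{3 G}{4}$ ($I{\left(G,W \right)} = \frac{3 G}{4} + 2 W = 2 W + \frac{3 G}{4}$)
$d{\left(t,M \right)} = M \left(- \frac{15}{4} + 2 t + \frac{3 M}{4}\right)$ ($d{\left(t,M \right)} = \left(2 t + \frac{3 \left(M - 5\right)}{4}\right) M = \left(2 t + \frac{3 \left(-5 + M\right)}{4}\right) M = \left(2 t + \left(- \frac{15}{4} + \frac{3 M}{4}\right)\right) M = \left(- \frac{15}{4} + 2 t + \frac{3 M}{4}\right) M = M \left(- \frac{15}{4} + 2 t + \frac{3 M}{4}\right)$)
$61 d{\left(0,1 \right)} = 61 \cdot \frac{1}{4} \cdot 1 \left(-15 + 3 \cdot 1 + 8 \cdot 0\right) = 61 \cdot \frac{1}{4} \cdot 1 \left(-15 + 3 + 0\right) = 61 \cdot \frac{1}{4} \cdot 1 \left(-12\right) = 61 \left(-3\right) = -183$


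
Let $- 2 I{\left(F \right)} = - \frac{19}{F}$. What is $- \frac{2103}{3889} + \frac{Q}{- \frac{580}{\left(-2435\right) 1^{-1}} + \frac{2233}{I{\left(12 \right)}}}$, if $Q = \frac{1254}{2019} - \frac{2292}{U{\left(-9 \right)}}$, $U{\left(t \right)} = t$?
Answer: $- \frac{46139159386757}{102473097875814} \approx -0.45026$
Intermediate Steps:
$Q = \frac{515426}{2019}$ ($Q = \frac{1254}{2019} - \frac{2292}{-9} = 1254 \cdot \frac{1}{2019} - - \frac{764}{3} = \frac{418}{673} + \frac{764}{3} = \frac{515426}{2019} \approx 255.29$)
$I{\left(F \right)} = \frac{19}{2 F}$ ($I{\left(F \right)} = - \frac{\left(-19\right) \frac{1}{F}}{2} = \frac{19}{2 F}$)
$- \frac{2103}{3889} + \frac{Q}{- \frac{580}{\left(-2435\right) 1^{-1}} + \frac{2233}{I{\left(12 \right)}}} = - \frac{2103}{3889} + \frac{515426}{2019 \left(- \frac{580}{\left(-2435\right) 1^{-1}} + \frac{2233}{\frac{19}{2} \cdot \frac{1}{12}}\right)} = \left(-2103\right) \frac{1}{3889} + \frac{515426}{2019 \left(- \frac{580}{\left(-2435\right) 1} + \frac{2233}{\frac{19}{2} \cdot \frac{1}{12}}\right)} = - \frac{2103}{3889} + \frac{515426}{2019 \left(- \frac{580}{-2435} + \frac{2233}{\frac{19}{24}}\right)} = - \frac{2103}{3889} + \frac{515426}{2019 \left(\left(-580\right) \left(- \frac{1}{2435}\right) + 2233 \cdot \frac{24}{19}\right)} = - \frac{2103}{3889} + \frac{515426}{2019 \left(\frac{116}{487} + \frac{53592}{19}\right)} = - \frac{2103}{3889} + \frac{515426}{2019 \cdot \frac{26101508}{9253}} = - \frac{2103}{3889} + \frac{515426}{2019} \cdot \frac{9253}{26101508} = - \frac{2103}{3889} + \frac{2384618389}{26349472326} = - \frac{46139159386757}{102473097875814}$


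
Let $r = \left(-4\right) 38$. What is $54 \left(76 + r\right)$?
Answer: $-4104$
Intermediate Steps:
$r = -152$
$54 \left(76 + r\right) = 54 \left(76 - 152\right) = 54 \left(-76\right) = -4104$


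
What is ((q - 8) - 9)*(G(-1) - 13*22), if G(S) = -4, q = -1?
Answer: 5220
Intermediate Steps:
((q - 8) - 9)*(G(-1) - 13*22) = ((-1 - 8) - 9)*(-4 - 13*22) = (-9 - 9)*(-4 - 286) = -18*(-290) = 5220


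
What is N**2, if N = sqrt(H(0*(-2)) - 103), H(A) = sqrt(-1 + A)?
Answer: -103 + I ≈ -103.0 + 1.0*I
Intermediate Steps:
N = sqrt(-103 + I) (N = sqrt(sqrt(-1 + 0*(-2)) - 103) = sqrt(sqrt(-1 + 0) - 103) = sqrt(sqrt(-1) - 103) = sqrt(I - 103) = sqrt(-103 + I) ≈ 0.04927 + 10.149*I)
N**2 = (sqrt(-103 + I))**2 = -103 + I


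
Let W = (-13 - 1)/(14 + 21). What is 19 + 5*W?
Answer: 17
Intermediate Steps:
W = -2/5 (W = -14/35 = -14*1/35 = -2/5 ≈ -0.40000)
19 + 5*W = 19 + 5*(-2/5) = 19 - 2 = 17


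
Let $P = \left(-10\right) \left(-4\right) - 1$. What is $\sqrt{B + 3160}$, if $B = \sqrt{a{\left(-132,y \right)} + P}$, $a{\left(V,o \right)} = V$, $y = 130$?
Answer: $\sqrt{3160 + i \sqrt{93}} \approx 56.214 + 0.08578 i$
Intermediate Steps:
$P = 39$ ($P = 40 - 1 = 39$)
$B = i \sqrt{93}$ ($B = \sqrt{-132 + 39} = \sqrt{-93} = i \sqrt{93} \approx 9.6436 i$)
$\sqrt{B + 3160} = \sqrt{i \sqrt{93} + 3160} = \sqrt{3160 + i \sqrt{93}}$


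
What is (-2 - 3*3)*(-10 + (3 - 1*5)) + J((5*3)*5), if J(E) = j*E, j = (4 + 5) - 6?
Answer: 357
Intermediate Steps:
j = 3 (j = 9 - 6 = 3)
J(E) = 3*E
(-2 - 3*3)*(-10 + (3 - 1*5)) + J((5*3)*5) = (-2 - 3*3)*(-10 + (3 - 1*5)) + 3*((5*3)*5) = (-2 - 9)*(-10 + (3 - 5)) + 3*(15*5) = -11*(-10 - 2) + 3*75 = -11*(-12) + 225 = 132 + 225 = 357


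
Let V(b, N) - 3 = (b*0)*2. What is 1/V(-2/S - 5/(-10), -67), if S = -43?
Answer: 1/3 ≈ 0.33333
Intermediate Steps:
V(b, N) = 3 (V(b, N) = 3 + (b*0)*2 = 3 + 0*2 = 3 + 0 = 3)
1/V(-2/S - 5/(-10), -67) = 1/3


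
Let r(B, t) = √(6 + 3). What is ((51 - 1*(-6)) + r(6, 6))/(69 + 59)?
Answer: 15/32 ≈ 0.46875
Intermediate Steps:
r(B, t) = 3 (r(B, t) = √9 = 3)
((51 - 1*(-6)) + r(6, 6))/(69 + 59) = ((51 - 1*(-6)) + 3)/(69 + 59) = ((51 + 6) + 3)/128 = (57 + 3)/128 = (1/128)*60 = 15/32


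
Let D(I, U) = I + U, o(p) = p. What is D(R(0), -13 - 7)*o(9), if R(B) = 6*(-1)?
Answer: -234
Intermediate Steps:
R(B) = -6
D(R(0), -13 - 7)*o(9) = (-6 + (-13 - 7))*9 = (-6 - 20)*9 = -26*9 = -234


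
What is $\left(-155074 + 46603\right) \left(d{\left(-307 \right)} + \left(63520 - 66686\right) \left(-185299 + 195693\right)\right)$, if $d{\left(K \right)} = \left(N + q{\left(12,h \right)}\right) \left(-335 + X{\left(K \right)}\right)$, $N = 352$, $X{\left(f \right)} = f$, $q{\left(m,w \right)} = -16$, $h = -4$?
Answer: $3592897515636$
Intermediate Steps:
$d{\left(K \right)} = -112560 + 336 K$ ($d{\left(K \right)} = \left(352 - 16\right) \left(-335 + K\right) = 336 \left(-335 + K\right) = -112560 + 336 K$)
$\left(-155074 + 46603\right) \left(d{\left(-307 \right)} + \left(63520 - 66686\right) \left(-185299 + 195693\right)\right) = \left(-155074 + 46603\right) \left(\left(-112560 + 336 \left(-307\right)\right) + \left(63520 - 66686\right) \left(-185299 + 195693\right)\right) = - 108471 \left(\left(-112560 - 103152\right) - 32907404\right) = - 108471 \left(-215712 - 32907404\right) = \left(-108471\right) \left(-33123116\right) = 3592897515636$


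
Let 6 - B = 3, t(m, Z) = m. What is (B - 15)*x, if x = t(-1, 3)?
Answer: 12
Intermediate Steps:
B = 3 (B = 6 - 1*3 = 6 - 3 = 3)
x = -1
(B - 15)*x = (3 - 15)*(-1) = -12*(-1) = 12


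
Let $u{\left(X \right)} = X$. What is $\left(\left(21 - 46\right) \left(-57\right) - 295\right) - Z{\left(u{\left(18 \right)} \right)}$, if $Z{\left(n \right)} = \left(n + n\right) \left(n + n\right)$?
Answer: $-166$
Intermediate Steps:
$Z{\left(n \right)} = 4 n^{2}$ ($Z{\left(n \right)} = 2 n 2 n = 4 n^{2}$)
$\left(\left(21 - 46\right) \left(-57\right) - 295\right) - Z{\left(u{\left(18 \right)} \right)} = \left(\left(21 - 46\right) \left(-57\right) - 295\right) - 4 \cdot 18^{2} = \left(\left(21 - 46\right) \left(-57\right) - 295\right) - 4 \cdot 324 = \left(\left(-25\right) \left(-57\right) - 295\right) - 1296 = \left(1425 - 295\right) - 1296 = 1130 - 1296 = -166$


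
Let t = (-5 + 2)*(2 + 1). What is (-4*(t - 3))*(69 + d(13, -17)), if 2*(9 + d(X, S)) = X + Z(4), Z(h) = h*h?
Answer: 3576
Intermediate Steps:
t = -9 (t = -3*3 = -9)
Z(h) = h**2
d(X, S) = -1 + X/2 (d(X, S) = -9 + (X + 4**2)/2 = -9 + (X + 16)/2 = -9 + (16 + X)/2 = -9 + (8 + X/2) = -1 + X/2)
(-4*(t - 3))*(69 + d(13, -17)) = (-4*(-9 - 3))*(69 + (-1 + (1/2)*13)) = (-4*(-12))*(69 + (-1 + 13/2)) = 48*(69 + 11/2) = 48*(149/2) = 3576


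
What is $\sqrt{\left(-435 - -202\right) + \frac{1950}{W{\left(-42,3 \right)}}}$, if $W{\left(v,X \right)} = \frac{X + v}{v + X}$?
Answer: $\sqrt{1717} \approx 41.437$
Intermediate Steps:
$W{\left(v,X \right)} = 1$ ($W{\left(v,X \right)} = \frac{X + v}{X + v} = 1$)
$\sqrt{\left(-435 - -202\right) + \frac{1950}{W{\left(-42,3 \right)}}} = \sqrt{\left(-435 - -202\right) + \frac{1950}{1}} = \sqrt{\left(-435 + 202\right) + 1950 \cdot 1} = \sqrt{-233 + 1950} = \sqrt{1717}$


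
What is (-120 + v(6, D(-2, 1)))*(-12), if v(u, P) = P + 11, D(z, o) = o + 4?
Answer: 1248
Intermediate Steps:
D(z, o) = 4 + o
v(u, P) = 11 + P
(-120 + v(6, D(-2, 1)))*(-12) = (-120 + (11 + (4 + 1)))*(-12) = (-120 + (11 + 5))*(-12) = (-120 + 16)*(-12) = -104*(-12) = 1248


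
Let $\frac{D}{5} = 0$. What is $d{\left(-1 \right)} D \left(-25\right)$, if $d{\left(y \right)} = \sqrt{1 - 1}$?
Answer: $0$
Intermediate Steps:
$D = 0$ ($D = 5 \cdot 0 = 0$)
$d{\left(y \right)} = 0$ ($d{\left(y \right)} = \sqrt{0} = 0$)
$d{\left(-1 \right)} D \left(-25\right) = 0 \cdot 0 \left(-25\right) = 0 \left(-25\right) = 0$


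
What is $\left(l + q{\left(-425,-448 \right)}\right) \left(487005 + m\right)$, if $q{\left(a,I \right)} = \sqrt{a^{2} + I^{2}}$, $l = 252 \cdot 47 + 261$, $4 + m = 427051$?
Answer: $11064599460 + 914052 \sqrt{381329} \approx 1.1629 \cdot 10^{10}$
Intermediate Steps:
$m = 427047$ ($m = -4 + 427051 = 427047$)
$l = 12105$ ($l = 11844 + 261 = 12105$)
$q{\left(a,I \right)} = \sqrt{I^{2} + a^{2}}$
$\left(l + q{\left(-425,-448 \right)}\right) \left(487005 + m\right) = \left(12105 + \sqrt{\left(-448\right)^{2} + \left(-425\right)^{2}}\right) \left(487005 + 427047\right) = \left(12105 + \sqrt{200704 + 180625}\right) 914052 = \left(12105 + \sqrt{381329}\right) 914052 = 11064599460 + 914052 \sqrt{381329}$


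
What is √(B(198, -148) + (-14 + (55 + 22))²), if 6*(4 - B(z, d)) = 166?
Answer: 2*√8877/3 ≈ 62.812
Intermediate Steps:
B(z, d) = -71/3 (B(z, d) = 4 - ⅙*166 = 4 - 83/3 = -71/3)
√(B(198, -148) + (-14 + (55 + 22))²) = √(-71/3 + (-14 + (55 + 22))²) = √(-71/3 + (-14 + 77)²) = √(-71/3 + 63²) = √(-71/3 + 3969) = √(11836/3) = 2*√8877/3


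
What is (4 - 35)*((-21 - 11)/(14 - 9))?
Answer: 992/5 ≈ 198.40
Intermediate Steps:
(4 - 35)*((-21 - 11)/(14 - 9)) = -(-992)/5 = -31*(-32/5) = 992/5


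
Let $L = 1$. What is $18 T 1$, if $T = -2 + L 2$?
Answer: $0$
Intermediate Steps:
$T = 0$ ($T = -2 + 1 \cdot 2 = -2 + 2 = 0$)
$18 T 1 = 18 \cdot 0 \cdot 1 = 0 \cdot 1 = 0$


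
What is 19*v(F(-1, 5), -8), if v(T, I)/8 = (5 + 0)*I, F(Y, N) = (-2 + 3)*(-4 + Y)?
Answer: -6080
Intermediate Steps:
F(Y, N) = -4 + Y (F(Y, N) = 1*(-4 + Y) = -4 + Y)
v(T, I) = 40*I (v(T, I) = 8*((5 + 0)*I) = 8*(5*I) = 40*I)
19*v(F(-1, 5), -8) = 19*(40*(-8)) = 19*(-320) = -6080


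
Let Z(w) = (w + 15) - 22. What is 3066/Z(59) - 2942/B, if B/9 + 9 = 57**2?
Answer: 11156447/189540 ≈ 58.861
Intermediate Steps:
Z(w) = -7 + w (Z(w) = (15 + w) - 22 = -7 + w)
B = 29160 (B = -81 + 9*57**2 = -81 + 9*3249 = -81 + 29241 = 29160)
3066/Z(59) - 2942/B = 3066/(-7 + 59) - 2942/29160 = 3066/52 - 2942*1/29160 = 3066*(1/52) - 1471/14580 = 1533/26 - 1471/14580 = 11156447/189540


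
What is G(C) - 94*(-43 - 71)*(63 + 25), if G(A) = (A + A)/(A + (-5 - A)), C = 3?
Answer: 4715034/5 ≈ 9.4301e+5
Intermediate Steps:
G(A) = -2*A/5 (G(A) = (2*A)/(-5) = (2*A)*(-⅕) = -2*A/5)
G(C) - 94*(-43 - 71)*(63 + 25) = -⅖*3 - 94*(-43 - 71)*(63 + 25) = -6/5 - (-10716)*88 = -6/5 - 94*(-10032) = -6/5 + 943008 = 4715034/5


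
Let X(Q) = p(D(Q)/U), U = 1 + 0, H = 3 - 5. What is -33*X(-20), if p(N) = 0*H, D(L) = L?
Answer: 0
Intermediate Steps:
H = -2
U = 1
p(N) = 0 (p(N) = 0*(-2) = 0)
X(Q) = 0
-33*X(-20) = -33*0 = 0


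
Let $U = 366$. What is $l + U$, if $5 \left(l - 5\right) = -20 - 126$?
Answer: $\frac{1709}{5} \approx 341.8$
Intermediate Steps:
$l = - \frac{121}{5}$ ($l = 5 + \frac{-20 - 126}{5} = 5 + \frac{1}{5} \left(-146\right) = 5 - \frac{146}{5} = - \frac{121}{5} \approx -24.2$)
$l + U = - \frac{121}{5} + 366 = \frac{1709}{5}$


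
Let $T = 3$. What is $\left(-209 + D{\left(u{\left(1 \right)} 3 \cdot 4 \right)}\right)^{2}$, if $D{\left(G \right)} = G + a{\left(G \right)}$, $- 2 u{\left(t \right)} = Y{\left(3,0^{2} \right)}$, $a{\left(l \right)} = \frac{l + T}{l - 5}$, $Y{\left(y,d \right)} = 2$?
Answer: $\frac{14047504}{289} \approx 48607.0$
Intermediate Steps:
$a{\left(l \right)} = \frac{3 + l}{-5 + l}$ ($a{\left(l \right)} = \frac{l + 3}{l - 5} = \frac{3 + l}{-5 + l}$)
$u{\left(t \right)} = -1$ ($u{\left(t \right)} = \left(- \frac{1}{2}\right) 2 = -1$)
$D{\left(G \right)} = G + \frac{3 + G}{-5 + G}$
$\left(-209 + D{\left(u{\left(1 \right)} 3 \cdot 4 \right)}\right)^{2} = \left(-209 + \frac{3 + \left(-1\right) 3 \cdot 4 + \left(-1\right) 3 \cdot 4 \left(-5 + \left(-1\right) 3 \cdot 4\right)}{-5 + \left(-1\right) 3 \cdot 4}\right)^{2} = \left(-209 + \frac{3 - 12 + \left(-3\right) 4 \left(-5 - 12\right)}{-5 - 12}\right)^{2} = \left(-209 + \frac{3 - 12 - 12 \left(-5 - 12\right)}{-5 - 12}\right)^{2} = \left(-209 + \frac{3 - 12 - -204}{-17}\right)^{2} = \left(-209 - \frac{3 - 12 + 204}{17}\right)^{2} = \left(-209 - \frac{195}{17}\right)^{2} = \left(- \frac{3748}{17}\right)^{2} = \frac{14047504}{289}$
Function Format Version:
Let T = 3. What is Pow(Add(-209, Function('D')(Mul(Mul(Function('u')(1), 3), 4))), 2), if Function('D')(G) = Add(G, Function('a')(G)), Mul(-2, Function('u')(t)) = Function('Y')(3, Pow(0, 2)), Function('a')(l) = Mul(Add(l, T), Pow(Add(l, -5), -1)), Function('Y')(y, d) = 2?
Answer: Rational(14047504, 289) ≈ 48607.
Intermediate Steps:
Function('a')(l) = Mul(Pow(Add(-5, l), -1), Add(3, l)) (Function('a')(l) = Mul(Add(l, 3), Pow(Add(l, -5), -1)) = Mul(Add(3, l), Pow(Add(-5, l), -1)) = Mul(Pow(Add(-5, l), -1), Add(3, l)))
Function('u')(t) = -1 (Function('u')(t) = Mul(Rational(-1, 2), 2) = -1)
Function('D')(G) = Add(G, Mul(Pow(Add(-5, G), -1), Add(3, G)))
Pow(Add(-209, Function('D')(Mul(Mul(Function('u')(1), 3), 4))), 2) = Pow(Add(-209, Mul(Pow(Add(-5, Mul(Mul(-1, 3), 4)), -1), Add(3, Mul(Mul(-1, 3), 4), Mul(Mul(Mul(-1, 3), 4), Add(-5, Mul(Mul(-1, 3), 4)))))), 2) = Pow(Add(-209, Mul(Pow(Add(-5, Mul(-3, 4)), -1), Add(3, Mul(-3, 4), Mul(Mul(-3, 4), Add(-5, Mul(-3, 4)))))), 2) = Pow(Add(-209, Mul(Pow(Add(-5, -12), -1), Add(3, -12, Mul(-12, Add(-5, -12))))), 2) = Pow(Add(-209, Mul(Pow(-17, -1), Add(3, -12, Mul(-12, -17)))), 2) = Pow(Add(-209, Mul(Rational(-1, 17), Add(3, -12, 204))), 2) = Pow(Add(-209, Mul(Rational(-1, 17), 195)), 2) = Pow(Add(-209, Rational(-195, 17)), 2) = Pow(Rational(-3748, 17), 2) = Rational(14047504, 289)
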